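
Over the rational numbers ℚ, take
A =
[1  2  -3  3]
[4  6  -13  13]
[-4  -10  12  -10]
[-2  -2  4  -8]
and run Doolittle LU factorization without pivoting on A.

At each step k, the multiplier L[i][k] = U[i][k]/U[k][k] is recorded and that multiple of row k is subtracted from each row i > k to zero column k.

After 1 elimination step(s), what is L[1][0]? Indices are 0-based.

Step 1: pivot at (0,0) is 1.
  row1 ← row1 − (4)·row0  ⇒  L[1][0]=4, U row1=(0, -2, -1, 1)
  row2 ← row2 − (-4)·row0  ⇒  L[2][0]=-4, U row2=(0, -2, 0, 2)
  row3 ← row3 − (-2)·row0  ⇒  L[3][0]=-2, U row3=(0, 2, -2, -2)

L[1][0] = 4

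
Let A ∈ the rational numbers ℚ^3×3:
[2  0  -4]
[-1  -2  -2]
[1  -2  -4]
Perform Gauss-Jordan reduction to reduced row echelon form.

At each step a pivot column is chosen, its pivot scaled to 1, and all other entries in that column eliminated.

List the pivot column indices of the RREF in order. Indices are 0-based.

pivot columns: 0, 1, 2

step 1: normalize row 0 (÷2) = (1, 0, -2)
  row 1: subtract -1×row0 = (0, -2, -4)
  row 2: subtract 1×row0 = (0, -2, -2)
step 2: normalize row 1 (÷-2) = (0, 1, 2)
  row 2: subtract -2×row1 = (0, 0, 2)
step 3: normalize row 2 (÷2) = (0, 0, 1)
  row 0: subtract -2×row2 = (1, 0, 0)
  row 1: subtract 2×row2 = (0, 1, 0)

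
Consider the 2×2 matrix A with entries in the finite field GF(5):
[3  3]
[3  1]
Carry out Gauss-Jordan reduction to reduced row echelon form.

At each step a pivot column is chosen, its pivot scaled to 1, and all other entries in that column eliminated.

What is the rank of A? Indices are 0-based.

step 1: normalize row 0 (÷3) = (1, 1)
  row 1: subtract 3×row0 = (0, 3)
step 2: normalize row 1 (÷3) = (0, 1)
  row 0: subtract 1×row1 = (1, 0)

rank = 2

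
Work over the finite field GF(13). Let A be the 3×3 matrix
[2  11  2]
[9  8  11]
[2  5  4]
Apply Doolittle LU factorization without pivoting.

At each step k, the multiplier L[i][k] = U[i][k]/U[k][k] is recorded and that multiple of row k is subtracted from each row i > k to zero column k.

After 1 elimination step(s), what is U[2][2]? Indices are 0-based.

Step 1: pivot at (0,0) is 2.
  row1 ← row1 − (11)·row0  ⇒  L[1][0]=11, U row1=(0, 4, 2)
  row2 ← row2 − (1)·row0  ⇒  L[2][0]=1, U row2=(0, 7, 2)

U[2][2] = 2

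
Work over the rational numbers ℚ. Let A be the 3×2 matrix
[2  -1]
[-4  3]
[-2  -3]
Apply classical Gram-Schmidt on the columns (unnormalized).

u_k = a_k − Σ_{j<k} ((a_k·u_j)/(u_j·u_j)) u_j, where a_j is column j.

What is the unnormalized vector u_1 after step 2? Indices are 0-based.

Step 1: u_0 = a_0 = (2, -4, -2).
Step 2: u_1 = a_1 − (-1/3)·u_0 = (-1/3, 5/3, -11/3).

u_1 = (-1/3, 5/3, -11/3)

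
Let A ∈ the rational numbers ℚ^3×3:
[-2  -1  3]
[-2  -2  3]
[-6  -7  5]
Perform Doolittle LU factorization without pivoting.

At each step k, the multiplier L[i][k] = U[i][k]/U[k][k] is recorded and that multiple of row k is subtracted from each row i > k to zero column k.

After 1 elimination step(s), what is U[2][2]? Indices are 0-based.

k=0: U[0][0]=-2
  eliminate (1,0): mult=1, new row 1: (0, -1, 0); set L[1][0]=1
  eliminate (2,0): mult=3, new row 2: (0, -4, -4); set L[2][0]=3

U[2][2] = -4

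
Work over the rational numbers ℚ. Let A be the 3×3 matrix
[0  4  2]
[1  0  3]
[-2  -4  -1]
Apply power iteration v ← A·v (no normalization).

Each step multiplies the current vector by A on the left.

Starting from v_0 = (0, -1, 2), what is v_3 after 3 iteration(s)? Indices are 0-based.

v_3 = (-28, -50, -54)

v_0 = (0, -1, 2).
v_1 = A·v_0 = (0, 6, 2).
v_2 = A·v_1 = (28, 6, -26).
v_3 = A·v_2 = (-28, -50, -54).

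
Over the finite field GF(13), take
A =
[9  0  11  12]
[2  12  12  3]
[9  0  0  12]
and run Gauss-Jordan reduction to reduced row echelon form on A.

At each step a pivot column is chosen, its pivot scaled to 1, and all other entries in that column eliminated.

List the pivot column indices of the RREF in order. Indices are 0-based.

step 1: normalize row 0 (÷9) = (1, 0, 7, 10)
  row 1: subtract 2×row0 = (0, 12, 11, 9)
  row 2: subtract 9×row0 = (0, 0, 2, 0)
step 2: normalize row 1 (÷12) = (0, 1, 2, 4)
step 3: normalize row 2 (÷2) = (0, 0, 1, 0)
  row 0: subtract 7×row2 = (1, 0, 0, 10)
  row 1: subtract 2×row2 = (0, 1, 0, 4)

pivot columns: 0, 1, 2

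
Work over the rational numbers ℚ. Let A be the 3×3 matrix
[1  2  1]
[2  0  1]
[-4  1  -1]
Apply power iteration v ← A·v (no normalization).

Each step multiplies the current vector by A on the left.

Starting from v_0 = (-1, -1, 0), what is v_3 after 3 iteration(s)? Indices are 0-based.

v_3 = (-3, -1, 6)

v_0 = (-1, -1, 0).
v_1 = A·v_0 = (-3, -2, 3).
v_2 = A·v_1 = (-4, -3, 7).
v_3 = A·v_2 = (-3, -1, 6).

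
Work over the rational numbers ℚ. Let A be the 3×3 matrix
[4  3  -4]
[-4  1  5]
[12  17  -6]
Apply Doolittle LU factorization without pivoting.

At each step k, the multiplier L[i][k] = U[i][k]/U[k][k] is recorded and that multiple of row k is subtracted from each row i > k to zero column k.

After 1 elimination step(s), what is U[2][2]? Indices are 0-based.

[col 0] pivot 4
  R1 -= -1*R0 → (0, 4, 1)  (L[1][0] := -1)
  R2 -= 3*R0 → (0, 8, 6)  (L[2][0] := 3)

U[2][2] = 6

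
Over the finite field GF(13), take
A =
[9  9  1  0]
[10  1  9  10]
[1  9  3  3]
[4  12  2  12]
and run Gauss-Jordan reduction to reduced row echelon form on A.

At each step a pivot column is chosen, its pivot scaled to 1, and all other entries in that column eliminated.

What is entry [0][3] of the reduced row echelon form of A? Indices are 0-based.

M[0][3] = 2

[1] R0 /= 9  ⇒  (1, 1, 3, 0)
     R1 -= 10·R0  ⇒  (0, 4, 5, 10)
     R2 -= 1·R0  ⇒  (0, 8, 0, 3)
     R3 -= 4·R0  ⇒  (0, 8, 3, 12)
[2] R1 /= 4  ⇒  (0, 1, 11, 9)
     R0 -= 1·R1  ⇒  (1, 0, 5, 4)
     R2 -= 8·R1  ⇒  (0, 0, 3, 9)
     R3 -= 8·R1  ⇒  (0, 0, 6, 5)
[3] R2 /= 3  ⇒  (0, 0, 1, 3)
     R0 -= 5·R2  ⇒  (1, 0, 0, 2)
     R1 -= 11·R2  ⇒  (0, 1, 0, 2)
     R3 -= 6·R2  ⇒  (0, 0, 0, 0)
column 3 empty below row 3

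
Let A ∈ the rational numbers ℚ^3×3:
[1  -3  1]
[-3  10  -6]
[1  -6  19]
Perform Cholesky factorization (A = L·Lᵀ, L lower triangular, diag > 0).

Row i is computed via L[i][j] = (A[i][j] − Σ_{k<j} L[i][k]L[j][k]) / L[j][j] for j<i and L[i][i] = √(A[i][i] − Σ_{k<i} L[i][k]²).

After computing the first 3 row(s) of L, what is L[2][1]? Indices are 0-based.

L[2][1] = -3

Step 1: L[0][0] = √(1) = 1.
  L[1][0] = (-3) / L[0][0] = -3.
Step 2: L[1][1] = √(1) = 1.
  L[2][0] = (1) / L[0][0] = 1.
  L[2][1] = (-3) / L[1][1] = -3.
Step 3: L[2][2] = √(9) = 3.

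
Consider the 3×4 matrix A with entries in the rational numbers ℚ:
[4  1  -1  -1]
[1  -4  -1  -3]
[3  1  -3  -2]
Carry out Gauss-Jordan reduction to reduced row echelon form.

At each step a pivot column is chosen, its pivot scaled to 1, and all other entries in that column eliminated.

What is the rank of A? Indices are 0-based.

rank = 3

pivot(0,0)=4: scale R0 → (1, 1/4, -1/4, -1/4)
  clear (1,0): R1 −= (1)R0 → (0, -17/4, -3/4, -11/4)
  clear (2,0): R2 −= (3)R0 → (0, 1/4, -9/4, -5/4)
pivot(1,1)=-17/4: scale R1 → (0, 1, 3/17, 11/17)
  clear (0,1): R0 −= (1/4)R1 → (1, 0, -5/17, -7/17)
  clear (2,1): R2 −= (1/4)R1 → (0, 0, -39/17, -24/17)
pivot(2,2)=-39/17: scale R2 → (0, 0, 1, 8/13)
  clear (0,2): R0 −= (-5/17)R2 → (1, 0, 0, -3/13)
  clear (1,2): R1 −= (3/17)R2 → (0, 1, 0, 7/13)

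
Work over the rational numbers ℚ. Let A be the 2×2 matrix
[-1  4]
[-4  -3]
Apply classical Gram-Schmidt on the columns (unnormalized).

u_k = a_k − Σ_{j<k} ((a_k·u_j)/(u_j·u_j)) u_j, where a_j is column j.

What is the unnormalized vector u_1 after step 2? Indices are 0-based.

Step 1: u_0 = a_0 = (-1, -4).
Step 2: u_1 = a_1 − (8/17)·u_0 = (76/17, -19/17).

u_1 = (76/17, -19/17)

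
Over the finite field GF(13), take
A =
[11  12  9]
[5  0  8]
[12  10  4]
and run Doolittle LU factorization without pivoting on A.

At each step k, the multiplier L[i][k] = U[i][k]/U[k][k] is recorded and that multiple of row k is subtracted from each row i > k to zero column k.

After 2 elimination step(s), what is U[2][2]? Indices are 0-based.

k=0: U[0][0]=11
  eliminate (1,0): mult=4, new row 1: (0, 4, 11); set L[1][0]=4
  eliminate (2,0): mult=7, new row 2: (0, 4, 6); set L[2][0]=7
k=1: U[1][1]=4
  eliminate (2,1): mult=1, new row 2: (0, 0, 8); set L[2][1]=1

U[2][2] = 8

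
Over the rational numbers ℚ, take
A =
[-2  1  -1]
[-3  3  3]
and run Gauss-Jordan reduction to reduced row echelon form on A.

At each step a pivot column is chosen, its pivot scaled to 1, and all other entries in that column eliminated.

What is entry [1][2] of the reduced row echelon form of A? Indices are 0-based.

M[1][2] = 3

step 1: normalize row 0 (÷-2) = (1, -1/2, 1/2)
  row 1: subtract -3×row0 = (0, 3/2, 9/2)
step 2: normalize row 1 (÷3/2) = (0, 1, 3)
  row 0: subtract -1/2×row1 = (1, 0, 2)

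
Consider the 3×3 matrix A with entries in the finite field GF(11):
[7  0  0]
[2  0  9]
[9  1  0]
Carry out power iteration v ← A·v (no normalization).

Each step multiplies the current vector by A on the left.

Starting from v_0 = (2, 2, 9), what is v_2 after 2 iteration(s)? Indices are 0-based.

v_0 = (2, 2, 9).
v_1 = A·v_0 = (3, 8, 9).
v_2 = A·v_1 = (10, 10, 2).

v_2 = (10, 10, 2)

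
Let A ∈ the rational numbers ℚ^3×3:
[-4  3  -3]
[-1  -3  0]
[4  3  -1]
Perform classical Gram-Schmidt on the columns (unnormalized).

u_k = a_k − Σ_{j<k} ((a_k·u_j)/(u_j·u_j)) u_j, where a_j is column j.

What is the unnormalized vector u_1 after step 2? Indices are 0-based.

Step 1: u_0 = a_0 = (-4, -1, 4).
Step 2: u_1 = a_1 − (1/11)·u_0 = (37/11, -32/11, 29/11).

u_1 = (37/11, -32/11, 29/11)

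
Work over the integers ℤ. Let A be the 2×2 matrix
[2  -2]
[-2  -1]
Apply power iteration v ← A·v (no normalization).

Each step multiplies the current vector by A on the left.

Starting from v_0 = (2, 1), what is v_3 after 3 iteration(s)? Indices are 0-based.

v_0 = (2, 1).
v_1 = A·v_0 = (2, -5).
v_2 = A·v_1 = (14, 1).
v_3 = A·v_2 = (26, -29).

v_3 = (26, -29)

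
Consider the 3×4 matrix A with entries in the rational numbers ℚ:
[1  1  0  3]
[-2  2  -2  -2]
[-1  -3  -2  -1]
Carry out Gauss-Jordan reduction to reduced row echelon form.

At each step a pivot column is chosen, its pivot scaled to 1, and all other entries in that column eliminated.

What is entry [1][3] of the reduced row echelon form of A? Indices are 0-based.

step 1: normalize row 0 (÷1) = (1, 1, 0, 3)
  row 1: subtract -2×row0 = (0, 4, -2, 4)
  row 2: subtract -1×row0 = (0, -2, -2, 2)
step 2: normalize row 1 (÷4) = (0, 1, -1/2, 1)
  row 0: subtract 1×row1 = (1, 0, 1/2, 2)
  row 2: subtract -2×row1 = (0, 0, -3, 4)
step 3: normalize row 2 (÷-3) = (0, 0, 1, -4/3)
  row 0: subtract 1/2×row2 = (1, 0, 0, 8/3)
  row 1: subtract -1/2×row2 = (0, 1, 0, 1/3)

M[1][3] = 1/3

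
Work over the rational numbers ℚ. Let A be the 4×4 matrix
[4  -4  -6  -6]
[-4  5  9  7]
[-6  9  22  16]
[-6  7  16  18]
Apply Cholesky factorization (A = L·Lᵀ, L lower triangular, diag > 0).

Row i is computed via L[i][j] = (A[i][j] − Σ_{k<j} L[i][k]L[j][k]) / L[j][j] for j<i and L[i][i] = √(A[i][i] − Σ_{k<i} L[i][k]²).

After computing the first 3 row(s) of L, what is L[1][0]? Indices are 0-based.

L[1][0] = -2

Step 1: L[0][0] = √(4) = 2.
  L[1][0] = (-4) / L[0][0] = -2.
Step 2: L[1][1] = √(1) = 1.
  L[2][0] = (-6) / L[0][0] = -3.
  L[2][1] = (3) / L[1][1] = 3.
Step 3: L[2][2] = √(4) = 2.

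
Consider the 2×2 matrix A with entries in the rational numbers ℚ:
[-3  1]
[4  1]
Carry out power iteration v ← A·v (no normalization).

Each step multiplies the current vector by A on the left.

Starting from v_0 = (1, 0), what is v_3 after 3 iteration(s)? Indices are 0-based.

v_0 = (1, 0).
v_1 = A·v_0 = (-3, 4).
v_2 = A·v_1 = (13, -8).
v_3 = A·v_2 = (-47, 44).

v_3 = (-47, 44)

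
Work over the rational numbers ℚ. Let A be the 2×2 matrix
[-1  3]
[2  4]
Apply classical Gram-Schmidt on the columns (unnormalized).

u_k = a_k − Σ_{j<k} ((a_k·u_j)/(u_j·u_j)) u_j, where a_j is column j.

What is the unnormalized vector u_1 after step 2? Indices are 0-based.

Step 1: u_0 = a_0 = (-1, 2).
Step 2: u_1 = a_1 − (1)·u_0 = (4, 2).

u_1 = (4, 2)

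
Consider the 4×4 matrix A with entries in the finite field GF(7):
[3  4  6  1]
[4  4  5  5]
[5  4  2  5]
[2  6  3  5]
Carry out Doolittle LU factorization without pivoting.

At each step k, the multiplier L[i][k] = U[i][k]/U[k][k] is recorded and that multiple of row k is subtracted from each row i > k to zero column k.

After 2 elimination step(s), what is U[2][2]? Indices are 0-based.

U[2][2] = 5

k=0: U[0][0]=3
  eliminate (1,0): mult=6, new row 1: (0, 1, 4, 6); set L[1][0]=6
  eliminate (2,0): mult=4, new row 2: (0, 2, 6, 1); set L[2][0]=4
  eliminate (3,0): mult=3, new row 3: (0, 1, 6, 2); set L[3][0]=3
k=1: U[1][1]=1
  eliminate (2,1): mult=2, new row 2: (0, 0, 5, 3); set L[2][1]=2
  eliminate (3,1): mult=1, new row 3: (0, 0, 2, 3); set L[3][1]=1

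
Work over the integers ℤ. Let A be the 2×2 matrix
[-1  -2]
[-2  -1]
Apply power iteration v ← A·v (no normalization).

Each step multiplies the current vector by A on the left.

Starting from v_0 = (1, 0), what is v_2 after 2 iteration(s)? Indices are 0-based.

v_2 = (5, 4)

v_0 = (1, 0).
v_1 = A·v_0 = (-1, -2).
v_2 = A·v_1 = (5, 4).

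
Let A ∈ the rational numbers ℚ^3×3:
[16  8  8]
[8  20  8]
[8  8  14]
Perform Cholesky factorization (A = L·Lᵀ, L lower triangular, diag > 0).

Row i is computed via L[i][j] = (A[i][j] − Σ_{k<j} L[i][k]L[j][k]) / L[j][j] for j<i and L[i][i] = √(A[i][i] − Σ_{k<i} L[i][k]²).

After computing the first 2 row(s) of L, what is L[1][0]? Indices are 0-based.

Step 1: L[0][0] = √(16) = 4.
  L[1][0] = (8) / L[0][0] = 2.
Step 2: L[1][1] = √(16) = 4.

L[1][0] = 2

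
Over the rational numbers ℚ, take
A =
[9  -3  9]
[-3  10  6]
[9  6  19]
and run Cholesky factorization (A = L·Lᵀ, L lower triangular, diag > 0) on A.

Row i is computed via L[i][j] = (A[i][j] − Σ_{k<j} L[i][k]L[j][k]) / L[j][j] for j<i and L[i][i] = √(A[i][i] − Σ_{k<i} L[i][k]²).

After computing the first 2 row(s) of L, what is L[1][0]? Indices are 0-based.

L[1][0] = -1

Step 1: L[0][0] = √(9) = 3.
  L[1][0] = (-3) / L[0][0] = -1.
Step 2: L[1][1] = √(9) = 3.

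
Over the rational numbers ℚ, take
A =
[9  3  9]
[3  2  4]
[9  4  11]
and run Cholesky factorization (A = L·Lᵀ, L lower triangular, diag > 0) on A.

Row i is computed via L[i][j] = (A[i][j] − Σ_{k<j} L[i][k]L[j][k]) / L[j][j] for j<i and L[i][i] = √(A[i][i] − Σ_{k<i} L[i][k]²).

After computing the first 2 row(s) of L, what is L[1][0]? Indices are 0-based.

L[1][0] = 1

Step 1: L[0][0] = √(9) = 3.
  L[1][0] = (3) / L[0][0] = 1.
Step 2: L[1][1] = √(1) = 1.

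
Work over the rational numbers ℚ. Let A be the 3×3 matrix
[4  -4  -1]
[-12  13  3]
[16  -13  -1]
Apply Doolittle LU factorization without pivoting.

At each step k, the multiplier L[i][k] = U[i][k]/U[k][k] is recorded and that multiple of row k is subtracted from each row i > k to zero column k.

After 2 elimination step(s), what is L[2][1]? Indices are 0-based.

L[2][1] = 3

[col 0] pivot 4
  R1 -= -3*R0 → (0, 1, 0)  (L[1][0] := -3)
  R2 -= 4*R0 → (0, 3, 3)  (L[2][0] := 4)
[col 1] pivot 1
  R2 -= 3*R1 → (0, 0, 3)  (L[2][1] := 3)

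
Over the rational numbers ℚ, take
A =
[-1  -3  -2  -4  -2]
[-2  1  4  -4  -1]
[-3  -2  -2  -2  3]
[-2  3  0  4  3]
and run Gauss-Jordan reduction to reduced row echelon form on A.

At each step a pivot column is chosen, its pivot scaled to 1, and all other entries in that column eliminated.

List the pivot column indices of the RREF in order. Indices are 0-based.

pivot(0,0)=-1: scale R0 → (1, 3, 2, 4, 2)
  clear (1,0): R1 −= (-2)R0 → (0, 7, 8, 4, 3)
  clear (2,0): R2 −= (-3)R0 → (0, 7, 4, 10, 9)
  clear (3,0): R3 −= (-2)R0 → (0, 9, 4, 12, 7)
pivot(1,1)=7: scale R1 → (0, 1, 8/7, 4/7, 3/7)
  clear (0,1): R0 −= (3)R1 → (1, 0, -10/7, 16/7, 5/7)
  clear (2,1): R2 −= (7)R1 → (0, 0, -4, 6, 6)
  clear (3,1): R3 −= (9)R1 → (0, 0, -44/7, 48/7, 22/7)
pivot(2,2)=-4: scale R2 → (0, 0, 1, -3/2, -3/2)
  clear (0,2): R0 −= (-10/7)R2 → (1, 0, 0, 1/7, -10/7)
  clear (1,2): R1 −= (8/7)R2 → (0, 1, 0, 16/7, 15/7)
  clear (3,2): R3 −= (-44/7)R2 → (0, 0, 0, -18/7, -44/7)
pivot(3,3)=-18/7: scale R3 → (0, 0, 0, 1, 22/9)
  clear (0,3): R0 −= (1/7)R3 → (1, 0, 0, 0, -16/9)
  clear (1,3): R1 −= (16/7)R3 → (0, 1, 0, 0, -31/9)
  clear (2,3): R2 −= (-3/2)R3 → (0, 0, 1, 0, 13/6)

pivot columns: 0, 1, 2, 3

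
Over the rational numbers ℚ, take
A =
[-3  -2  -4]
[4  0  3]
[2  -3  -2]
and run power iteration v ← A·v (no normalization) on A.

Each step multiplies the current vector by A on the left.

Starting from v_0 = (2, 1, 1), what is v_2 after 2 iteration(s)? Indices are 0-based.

v_0 = (2, 1, 1).
v_1 = A·v_0 = (-12, 11, -1).
v_2 = A·v_1 = (18, -51, -55).

v_2 = (18, -51, -55)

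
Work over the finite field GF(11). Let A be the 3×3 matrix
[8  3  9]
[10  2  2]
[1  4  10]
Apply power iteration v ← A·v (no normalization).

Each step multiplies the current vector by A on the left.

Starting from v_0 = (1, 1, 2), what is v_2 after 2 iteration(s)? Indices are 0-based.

v_0 = (1, 1, 2).
v_1 = A·v_0 = (7, 5, 3).
v_2 = A·v_1 = (10, 9, 2).

v_2 = (10, 9, 2)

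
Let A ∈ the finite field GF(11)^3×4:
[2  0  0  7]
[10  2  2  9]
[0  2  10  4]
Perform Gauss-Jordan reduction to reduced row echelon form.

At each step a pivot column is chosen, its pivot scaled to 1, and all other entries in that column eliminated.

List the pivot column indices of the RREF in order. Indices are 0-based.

pivot columns: 0, 1, 2

step 1: normalize row 0 (÷2) = (1, 0, 0, 9)
  row 1: subtract 10×row0 = (0, 2, 2, 7)
step 2: normalize row 1 (÷2) = (0, 1, 1, 9)
  row 2: subtract 2×row1 = (0, 0, 8, 8)
step 3: normalize row 2 (÷8) = (0, 0, 1, 1)
  row 1: subtract 1×row2 = (0, 1, 0, 8)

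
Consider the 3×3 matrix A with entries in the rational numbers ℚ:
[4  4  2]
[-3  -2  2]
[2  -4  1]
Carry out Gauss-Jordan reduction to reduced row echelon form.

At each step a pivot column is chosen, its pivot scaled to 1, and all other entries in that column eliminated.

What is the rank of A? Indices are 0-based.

step 1: normalize row 0 (÷4) = (1, 1, 1/2)
  row 1: subtract -3×row0 = (0, 1, 7/2)
  row 2: subtract 2×row0 = (0, -6, 0)
step 2: normalize row 1 (÷1) = (0, 1, 7/2)
  row 0: subtract 1×row1 = (1, 0, -3)
  row 2: subtract -6×row1 = (0, 0, 21)
step 3: normalize row 2 (÷21) = (0, 0, 1)
  row 0: subtract -3×row2 = (1, 0, 0)
  row 1: subtract 7/2×row2 = (0, 1, 0)

rank = 3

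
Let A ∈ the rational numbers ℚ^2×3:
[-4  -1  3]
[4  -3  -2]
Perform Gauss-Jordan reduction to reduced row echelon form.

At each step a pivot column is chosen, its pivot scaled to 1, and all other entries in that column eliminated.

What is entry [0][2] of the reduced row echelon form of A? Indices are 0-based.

step 1: normalize row 0 (÷-4) = (1, 1/4, -3/4)
  row 1: subtract 4×row0 = (0, -4, 1)
step 2: normalize row 1 (÷-4) = (0, 1, -1/4)
  row 0: subtract 1/4×row1 = (1, 0, -11/16)

M[0][2] = -11/16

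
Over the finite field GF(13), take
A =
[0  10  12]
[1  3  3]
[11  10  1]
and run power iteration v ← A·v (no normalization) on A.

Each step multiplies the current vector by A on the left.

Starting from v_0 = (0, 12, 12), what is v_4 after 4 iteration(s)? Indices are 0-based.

v_4 = (3, 4, 0)

v_0 = (0, 12, 12).
v_1 = A·v_0 = (4, 7, 2).
v_2 = A·v_1 = (3, 5, 12).
v_3 = A·v_2 = (12, 2, 4).
v_4 = A·v_3 = (3, 4, 0).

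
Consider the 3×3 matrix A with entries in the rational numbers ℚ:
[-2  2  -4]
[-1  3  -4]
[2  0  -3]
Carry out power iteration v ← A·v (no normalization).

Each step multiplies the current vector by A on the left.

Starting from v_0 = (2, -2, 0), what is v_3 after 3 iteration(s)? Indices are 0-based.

v_0 = (2, -2, 0).
v_1 = A·v_0 = (-8, -8, 4).
v_2 = A·v_1 = (-16, -32, -28).
v_3 = A·v_2 = (80, 32, 52).

v_3 = (80, 32, 52)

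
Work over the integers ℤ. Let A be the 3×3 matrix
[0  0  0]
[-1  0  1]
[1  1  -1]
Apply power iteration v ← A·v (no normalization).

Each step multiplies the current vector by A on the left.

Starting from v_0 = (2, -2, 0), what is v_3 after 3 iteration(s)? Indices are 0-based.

v_3 = (0, -2, 2)

v_0 = (2, -2, 0).
v_1 = A·v_0 = (0, -2, 0).
v_2 = A·v_1 = (0, 0, -2).
v_3 = A·v_2 = (0, -2, 2).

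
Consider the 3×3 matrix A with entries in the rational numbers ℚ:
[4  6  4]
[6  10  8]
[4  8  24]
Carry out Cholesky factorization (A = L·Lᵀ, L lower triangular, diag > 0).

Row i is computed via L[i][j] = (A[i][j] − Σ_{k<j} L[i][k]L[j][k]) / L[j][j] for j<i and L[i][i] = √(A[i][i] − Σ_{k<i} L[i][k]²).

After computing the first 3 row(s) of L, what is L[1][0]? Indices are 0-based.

L[1][0] = 3

Step 1: L[0][0] = √(4) = 2.
  L[1][0] = (6) / L[0][0] = 3.
Step 2: L[1][1] = √(1) = 1.
  L[2][0] = (4) / L[0][0] = 2.
  L[2][1] = (2) / L[1][1] = 2.
Step 3: L[2][2] = √(16) = 4.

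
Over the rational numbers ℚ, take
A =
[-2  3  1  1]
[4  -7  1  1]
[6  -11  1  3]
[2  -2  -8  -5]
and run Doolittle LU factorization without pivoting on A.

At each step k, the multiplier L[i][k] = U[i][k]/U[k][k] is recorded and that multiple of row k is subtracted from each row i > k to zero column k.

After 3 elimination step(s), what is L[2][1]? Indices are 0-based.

k=0: U[0][0]=-2
  eliminate (1,0): mult=-2, new row 1: (0, -1, 3, 3); set L[1][0]=-2
  eliminate (2,0): mult=-3, new row 2: (0, -2, 4, 6); set L[2][0]=-3
  eliminate (3,0): mult=-1, new row 3: (0, 1, -7, -4); set L[3][0]=-1
k=1: U[1][1]=-1
  eliminate (2,1): mult=2, new row 2: (0, 0, -2, 0); set L[2][1]=2
  eliminate (3,1): mult=-1, new row 3: (0, 0, -4, -1); set L[3][1]=-1
k=2: U[2][2]=-2
  eliminate (3,2): mult=2, new row 3: (0, 0, 0, -1); set L[3][2]=2

L[2][1] = 2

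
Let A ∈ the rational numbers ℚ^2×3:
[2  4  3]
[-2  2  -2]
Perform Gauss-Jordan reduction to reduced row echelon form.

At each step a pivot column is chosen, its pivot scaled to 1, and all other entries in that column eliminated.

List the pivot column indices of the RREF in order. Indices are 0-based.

pivot columns: 0, 1

[1] R0 /= 2  ⇒  (1, 2, 3/2)
     R1 -= -2·R0  ⇒  (0, 6, 1)
[2] R1 /= 6  ⇒  (0, 1, 1/6)
     R0 -= 2·R1  ⇒  (1, 0, 7/6)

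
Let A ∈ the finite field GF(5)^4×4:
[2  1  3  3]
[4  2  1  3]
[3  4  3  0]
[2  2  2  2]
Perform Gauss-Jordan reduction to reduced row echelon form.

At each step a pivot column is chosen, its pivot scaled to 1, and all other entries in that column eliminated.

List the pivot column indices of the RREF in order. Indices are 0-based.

pivot columns: 0, 1, 2, 3

pivot(0,0)=2: scale R0 → (1, 3, 4, 4)
  clear (1,0): R1 −= (4)R0 → (0, 0, 0, 2)
  clear (2,0): R2 −= (3)R0 → (0, 0, 1, 3)
  clear (3,0): R3 −= (2)R0 → (0, 1, 4, 4)
pivot(1,1): swap R1↔R3
pivot(1,1)=1: scale R1 → (0, 1, 4, 4)
  clear (0,1): R0 −= (3)R1 → (1, 0, 2, 2)
pivot(2,2)=1: scale R2 → (0, 0, 1, 3)
  clear (0,2): R0 −= (2)R2 → (1, 0, 0, 1)
  clear (1,2): R1 −= (4)R2 → (0, 1, 0, 2)
pivot(3,3)=2: scale R3 → (0, 0, 0, 1)
  clear (0,3): R0 −= (1)R3 → (1, 0, 0, 0)
  clear (1,3): R1 −= (2)R3 → (0, 1, 0, 0)
  clear (2,3): R2 −= (3)R3 → (0, 0, 1, 0)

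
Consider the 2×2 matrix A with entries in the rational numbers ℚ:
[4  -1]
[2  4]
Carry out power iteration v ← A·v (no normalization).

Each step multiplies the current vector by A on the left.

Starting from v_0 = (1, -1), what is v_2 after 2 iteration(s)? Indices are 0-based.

v_0 = (1, -1).
v_1 = A·v_0 = (5, -2).
v_2 = A·v_1 = (22, 2).

v_2 = (22, 2)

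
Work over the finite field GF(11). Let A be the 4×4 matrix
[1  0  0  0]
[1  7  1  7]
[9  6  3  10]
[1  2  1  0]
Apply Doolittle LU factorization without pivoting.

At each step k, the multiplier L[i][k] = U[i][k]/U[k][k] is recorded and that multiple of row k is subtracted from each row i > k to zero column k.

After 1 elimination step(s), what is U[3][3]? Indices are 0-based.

U[3][3] = 0

[col 0] pivot 1
  R1 -= 1*R0 → (0, 7, 1, 7)  (L[1][0] := 1)
  R2 -= 9*R0 → (0, 6, 3, 10)  (L[2][0] := 9)
  R3 -= 1*R0 → (0, 2, 1, 0)  (L[3][0] := 1)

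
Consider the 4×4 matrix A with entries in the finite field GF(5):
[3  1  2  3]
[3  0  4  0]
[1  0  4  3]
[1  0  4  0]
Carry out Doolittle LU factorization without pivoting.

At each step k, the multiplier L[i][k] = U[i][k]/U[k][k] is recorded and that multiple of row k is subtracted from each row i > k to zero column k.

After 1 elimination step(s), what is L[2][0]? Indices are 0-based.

k=0: U[0][0]=3
  eliminate (1,0): mult=1, new row 1: (0, 4, 2, 2); set L[1][0]=1
  eliminate (2,0): mult=2, new row 2: (0, 3, 0, 2); set L[2][0]=2
  eliminate (3,0): mult=2, new row 3: (0, 3, 0, 4); set L[3][0]=2

L[2][0] = 2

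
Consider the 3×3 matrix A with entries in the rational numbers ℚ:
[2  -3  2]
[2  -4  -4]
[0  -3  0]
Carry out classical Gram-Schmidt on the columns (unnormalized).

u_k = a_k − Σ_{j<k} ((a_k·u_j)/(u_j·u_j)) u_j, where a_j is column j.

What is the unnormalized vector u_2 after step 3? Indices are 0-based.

u_2 = (54/19, -54/19, 18/19)

Step 1: u_0 = a_0 = (2, 2, 0).
Step 2: u_1 = a_1 − (-7/4)·u_0 = (1/2, -1/2, -3).
Step 3: u_2 = a_2 − (-1/2)·u_0 − (6/19)·u_1 = (54/19, -54/19, 18/19).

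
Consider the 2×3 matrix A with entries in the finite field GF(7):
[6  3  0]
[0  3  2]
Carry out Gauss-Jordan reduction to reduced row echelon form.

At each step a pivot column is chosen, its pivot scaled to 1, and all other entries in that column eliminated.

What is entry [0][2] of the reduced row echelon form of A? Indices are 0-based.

[1] R0 /= 6  ⇒  (1, 4, 0)
[2] R1 /= 3  ⇒  (0, 1, 3)
     R0 -= 4·R1  ⇒  (1, 0, 2)

M[0][2] = 2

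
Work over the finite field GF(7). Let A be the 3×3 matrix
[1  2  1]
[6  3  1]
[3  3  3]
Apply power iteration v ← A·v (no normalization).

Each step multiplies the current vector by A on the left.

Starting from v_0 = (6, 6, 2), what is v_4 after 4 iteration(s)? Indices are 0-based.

v_4 = (5, 3, 5)

v_0 = (6, 6, 2).
v_1 = A·v_0 = (6, 0, 0).
v_2 = A·v_1 = (6, 1, 4).
v_3 = A·v_2 = (5, 1, 5).
v_4 = A·v_3 = (5, 3, 5).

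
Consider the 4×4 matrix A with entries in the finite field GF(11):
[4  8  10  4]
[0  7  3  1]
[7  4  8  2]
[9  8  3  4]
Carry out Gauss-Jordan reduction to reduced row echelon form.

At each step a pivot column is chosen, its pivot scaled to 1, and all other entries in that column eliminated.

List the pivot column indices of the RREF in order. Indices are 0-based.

pivot columns: 0, 1, 2, 3

pivot(0,0)=4: scale R0 → (1, 2, 8, 1)
  clear (2,0): R2 −= (7)R0 → (0, 1, 7, 6)
  clear (3,0): R3 −= (9)R0 → (0, 1, 8, 6)
pivot(1,1)=7: scale R1 → (0, 1, 2, 8)
  clear (0,1): R0 −= (2)R1 → (1, 0, 4, 7)
  clear (2,1): R2 −= (1)R1 → (0, 0, 5, 9)
  clear (3,1): R3 −= (1)R1 → (0, 0, 6, 9)
pivot(2,2)=5: scale R2 → (0, 0, 1, 4)
  clear (0,2): R0 −= (4)R2 → (1, 0, 0, 2)
  clear (1,2): R1 −= (2)R2 → (0, 1, 0, 0)
  clear (3,2): R3 −= (6)R2 → (0, 0, 0, 7)
pivot(3,3)=7: scale R3 → (0, 0, 0, 1)
  clear (0,3): R0 −= (2)R3 → (1, 0, 0, 0)
  clear (2,3): R2 −= (4)R3 → (0, 0, 1, 0)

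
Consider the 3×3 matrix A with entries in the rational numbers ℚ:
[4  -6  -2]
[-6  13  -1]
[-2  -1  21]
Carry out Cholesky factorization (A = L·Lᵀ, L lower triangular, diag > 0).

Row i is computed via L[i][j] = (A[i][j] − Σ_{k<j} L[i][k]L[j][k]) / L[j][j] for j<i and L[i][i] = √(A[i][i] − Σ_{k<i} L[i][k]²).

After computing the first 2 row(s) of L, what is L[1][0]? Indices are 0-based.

L[1][0] = -3

Step 1: L[0][0] = √(4) = 2.
  L[1][0] = (-6) / L[0][0] = -3.
Step 2: L[1][1] = √(4) = 2.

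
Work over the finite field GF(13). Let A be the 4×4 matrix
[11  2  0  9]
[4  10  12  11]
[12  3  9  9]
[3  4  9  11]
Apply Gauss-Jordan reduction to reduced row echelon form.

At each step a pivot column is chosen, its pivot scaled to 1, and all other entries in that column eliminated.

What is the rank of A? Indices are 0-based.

rank = 4

pivot(0,0)=11: scale R0 → (1, 12, 0, 2)
  clear (1,0): R1 −= (4)R0 → (0, 1, 12, 3)
  clear (2,0): R2 −= (12)R0 → (0, 2, 9, 11)
  clear (3,0): R3 −= (3)R0 → (0, 7, 9, 5)
pivot(1,1)=1: scale R1 → (0, 1, 12, 3)
  clear (0,1): R0 −= (12)R1 → (1, 0, 12, 5)
  clear (2,1): R2 −= (2)R1 → (0, 0, 11, 5)
  clear (3,1): R3 −= (7)R1 → (0, 0, 3, 10)
pivot(2,2)=11: scale R2 → (0, 0, 1, 4)
  clear (0,2): R0 −= (12)R2 → (1, 0, 0, 9)
  clear (1,2): R1 −= (12)R2 → (0, 1, 0, 7)
  clear (3,2): R3 −= (3)R2 → (0, 0, 0, 11)
pivot(3,3)=11: scale R3 → (0, 0, 0, 1)
  clear (0,3): R0 −= (9)R3 → (1, 0, 0, 0)
  clear (1,3): R1 −= (7)R3 → (0, 1, 0, 0)
  clear (2,3): R2 −= (4)R3 → (0, 0, 1, 0)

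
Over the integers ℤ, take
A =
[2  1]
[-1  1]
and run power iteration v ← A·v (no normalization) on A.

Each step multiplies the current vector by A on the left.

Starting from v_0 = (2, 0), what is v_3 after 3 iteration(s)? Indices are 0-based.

v_3 = (6, -12)

v_0 = (2, 0).
v_1 = A·v_0 = (4, -2).
v_2 = A·v_1 = (6, -6).
v_3 = A·v_2 = (6, -12).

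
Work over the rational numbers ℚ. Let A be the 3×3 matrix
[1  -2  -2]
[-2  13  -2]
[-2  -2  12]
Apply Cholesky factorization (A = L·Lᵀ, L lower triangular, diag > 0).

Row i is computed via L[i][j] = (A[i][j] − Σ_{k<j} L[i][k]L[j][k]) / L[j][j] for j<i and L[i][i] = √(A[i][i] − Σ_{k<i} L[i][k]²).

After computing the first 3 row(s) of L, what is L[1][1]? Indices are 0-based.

L[1][1] = 3

Step 1: L[0][0] = √(1) = 1.
  L[1][0] = (-2) / L[0][0] = -2.
Step 2: L[1][1] = √(9) = 3.
  L[2][0] = (-2) / L[0][0] = -2.
  L[2][1] = (-6) / L[1][1] = -2.
Step 3: L[2][2] = √(4) = 2.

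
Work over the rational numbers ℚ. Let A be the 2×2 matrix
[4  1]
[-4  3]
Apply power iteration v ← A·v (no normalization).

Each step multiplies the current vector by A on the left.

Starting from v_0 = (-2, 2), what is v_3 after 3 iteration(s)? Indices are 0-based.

v_0 = (-2, 2).
v_1 = A·v_0 = (-6, 14).
v_2 = A·v_1 = (-10, 66).
v_3 = A·v_2 = (26, 238).

v_3 = (26, 238)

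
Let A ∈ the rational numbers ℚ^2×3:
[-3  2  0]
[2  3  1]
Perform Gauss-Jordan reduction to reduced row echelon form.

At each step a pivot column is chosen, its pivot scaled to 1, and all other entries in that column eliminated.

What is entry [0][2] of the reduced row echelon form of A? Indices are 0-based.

M[0][2] = 2/13

[1] R0 /= -3  ⇒  (1, -2/3, 0)
     R1 -= 2·R0  ⇒  (0, 13/3, 1)
[2] R1 /= 13/3  ⇒  (0, 1, 3/13)
     R0 -= -2/3·R1  ⇒  (1, 0, 2/13)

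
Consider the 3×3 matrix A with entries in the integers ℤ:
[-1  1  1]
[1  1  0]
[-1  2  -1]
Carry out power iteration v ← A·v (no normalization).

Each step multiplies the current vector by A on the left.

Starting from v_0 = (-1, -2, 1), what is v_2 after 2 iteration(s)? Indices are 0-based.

v_0 = (-1, -2, 1).
v_1 = A·v_0 = (0, -3, -4).
v_2 = A·v_1 = (-7, -3, -2).

v_2 = (-7, -3, -2)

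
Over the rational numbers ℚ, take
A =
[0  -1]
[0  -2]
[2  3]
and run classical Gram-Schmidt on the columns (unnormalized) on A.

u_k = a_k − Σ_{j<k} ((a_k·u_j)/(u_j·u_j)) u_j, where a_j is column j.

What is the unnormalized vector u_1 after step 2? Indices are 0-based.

Step 1: u_0 = a_0 = (0, 0, 2).
Step 2: u_1 = a_1 − (3/2)·u_0 = (-1, -2, 0).

u_1 = (-1, -2, 0)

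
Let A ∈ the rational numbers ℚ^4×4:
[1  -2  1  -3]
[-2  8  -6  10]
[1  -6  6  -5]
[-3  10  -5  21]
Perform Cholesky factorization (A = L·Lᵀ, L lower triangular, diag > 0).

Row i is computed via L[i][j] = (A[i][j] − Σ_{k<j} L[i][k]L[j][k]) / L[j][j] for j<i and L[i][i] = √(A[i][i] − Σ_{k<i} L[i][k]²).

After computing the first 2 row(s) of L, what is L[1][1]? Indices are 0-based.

L[1][1] = 2

Step 1: L[0][0] = √(1) = 1.
  L[1][0] = (-2) / L[0][0] = -2.
Step 2: L[1][1] = √(4) = 2.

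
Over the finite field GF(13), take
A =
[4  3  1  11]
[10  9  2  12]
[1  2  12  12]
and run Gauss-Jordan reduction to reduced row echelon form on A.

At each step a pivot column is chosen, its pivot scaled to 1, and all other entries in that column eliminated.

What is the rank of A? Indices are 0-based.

step 1: normalize row 0 (÷4) = (1, 4, 10, 6)
  row 1: subtract 10×row0 = (0, 8, 6, 4)
  row 2: subtract 1×row0 = (0, 11, 2, 6)
step 2: normalize row 1 (÷8) = (0, 1, 4, 7)
  row 0: subtract 4×row1 = (1, 0, 7, 4)
  row 2: subtract 11×row1 = (0, 0, 10, 7)
step 3: normalize row 2 (÷10) = (0, 0, 1, 2)
  row 0: subtract 7×row2 = (1, 0, 0, 3)
  row 1: subtract 4×row2 = (0, 1, 0, 12)

rank = 3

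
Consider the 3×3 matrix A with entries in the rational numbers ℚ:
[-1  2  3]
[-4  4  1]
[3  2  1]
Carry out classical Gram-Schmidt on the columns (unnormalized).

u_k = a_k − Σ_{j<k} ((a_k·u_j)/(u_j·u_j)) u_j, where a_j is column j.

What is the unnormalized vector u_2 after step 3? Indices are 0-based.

u_2 = (2, -4/5, -2/5)

Step 1: u_0 = a_0 = (-1, -4, 3).
Step 2: u_1 = a_1 − (-6/13)·u_0 = (20/13, 28/13, 44/13).
Step 3: u_2 = a_2 − (-2/13)·u_0 − (11/20)·u_1 = (2, -4/5, -2/5).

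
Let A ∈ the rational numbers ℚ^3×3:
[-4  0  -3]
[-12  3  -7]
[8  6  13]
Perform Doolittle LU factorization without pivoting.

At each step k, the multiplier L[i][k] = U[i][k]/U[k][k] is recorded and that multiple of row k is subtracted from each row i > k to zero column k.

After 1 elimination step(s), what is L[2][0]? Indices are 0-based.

L[2][0] = -2

[col 0] pivot -4
  R1 -= 3*R0 → (0, 3, 2)  (L[1][0] := 3)
  R2 -= -2*R0 → (0, 6, 7)  (L[2][0] := -2)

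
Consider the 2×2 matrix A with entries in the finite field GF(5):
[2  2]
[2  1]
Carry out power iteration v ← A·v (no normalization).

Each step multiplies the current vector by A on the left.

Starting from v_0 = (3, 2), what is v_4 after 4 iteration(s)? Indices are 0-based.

v_0 = (3, 2).
v_1 = A·v_0 = (0, 3).
v_2 = A·v_1 = (1, 3).
v_3 = A·v_2 = (3, 0).
v_4 = A·v_3 = (1, 1).

v_4 = (1, 1)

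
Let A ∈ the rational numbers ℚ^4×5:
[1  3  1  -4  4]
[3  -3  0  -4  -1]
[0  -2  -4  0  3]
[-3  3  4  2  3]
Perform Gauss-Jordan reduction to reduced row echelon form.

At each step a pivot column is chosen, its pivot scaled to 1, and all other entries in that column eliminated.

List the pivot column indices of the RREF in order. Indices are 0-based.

pivot columns: 0, 1, 2, 3

pivot(0,0)=1: scale R0 → (1, 3, 1, -4, 4)
  clear (1,0): R1 −= (3)R0 → (0, -12, -3, 8, -13)
  clear (3,0): R3 −= (-3)R0 → (0, 12, 7, -10, 15)
pivot(1,1)=-12: scale R1 → (0, 1, 1/4, -2/3, 13/12)
  clear (0,1): R0 −= (3)R1 → (1, 0, 1/4, -2, 3/4)
  clear (2,1): R2 −= (-2)R1 → (0, 0, -7/2, -4/3, 31/6)
  clear (3,1): R3 −= (12)R1 → (0, 0, 4, -2, 2)
pivot(2,2)=-7/2: scale R2 → (0, 0, 1, 8/21, -31/21)
  clear (0,2): R0 −= (1/4)R2 → (1, 0, 0, -44/21, 47/42)
  clear (1,2): R1 −= (1/4)R2 → (0, 1, 0, -16/21, 61/42)
  clear (3,2): R3 −= (4)R2 → (0, 0, 0, -74/21, 166/21)
pivot(3,3)=-74/21: scale R3 → (0, 0, 0, 1, -83/37)
  clear (0,3): R0 −= (-44/21)R3 → (1, 0, 0, 0, -265/74)
  clear (1,3): R1 −= (-16/21)R3 → (0, 1, 0, 0, -19/74)
  clear (2,3): R2 −= (8/21)R3 → (0, 0, 1, 0, -23/37)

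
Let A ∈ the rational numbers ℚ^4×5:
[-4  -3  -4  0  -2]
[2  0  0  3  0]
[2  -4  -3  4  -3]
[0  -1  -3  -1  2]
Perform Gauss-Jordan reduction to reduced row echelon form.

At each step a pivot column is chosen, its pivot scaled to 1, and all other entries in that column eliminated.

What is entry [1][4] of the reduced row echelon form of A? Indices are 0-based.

pivot(0,0)=-4: scale R0 → (1, 3/4, 1, 0, 1/2)
  clear (1,0): R1 −= (2)R0 → (0, -3/2, -2, 3, -1)
  clear (2,0): R2 −= (2)R0 → (0, -11/2, -5, 4, -4)
pivot(1,1)=-3/2: scale R1 → (0, 1, 4/3, -2, 2/3)
  clear (0,1): R0 −= (3/4)R1 → (1, 0, 0, 3/2, 0)
  clear (2,1): R2 −= (-11/2)R1 → (0, 0, 7/3, -7, -1/3)
  clear (3,1): R3 −= (-1)R1 → (0, 0, -5/3, -3, 8/3)
pivot(2,2)=7/3: scale R2 → (0, 0, 1, -3, -1/7)
  clear (1,2): R1 −= (4/3)R2 → (0, 1, 0, 2, 6/7)
  clear (3,2): R3 −= (-5/3)R2 → (0, 0, 0, -8, 17/7)
pivot(3,3)=-8: scale R3 → (0, 0, 0, 1, -17/56)
  clear (0,3): R0 −= (3/2)R3 → (1, 0, 0, 0, 51/112)
  clear (1,3): R1 −= (2)R3 → (0, 1, 0, 0, 41/28)
  clear (2,3): R2 −= (-3)R3 → (0, 0, 1, 0, -59/56)

M[1][4] = 41/28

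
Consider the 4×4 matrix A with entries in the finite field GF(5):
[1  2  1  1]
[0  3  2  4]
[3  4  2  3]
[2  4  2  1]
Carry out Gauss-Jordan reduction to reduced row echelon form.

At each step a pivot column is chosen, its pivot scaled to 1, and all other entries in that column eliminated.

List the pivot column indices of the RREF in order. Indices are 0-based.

pivot columns: 0, 1, 2, 3

[1] R0 /= 1  ⇒  (1, 2, 1, 1)
     R2 -= 3·R0  ⇒  (0, 3, 4, 0)
     R3 -= 2·R0  ⇒  (0, 0, 0, 4)
[2] R1 /= 3  ⇒  (0, 1, 4, 3)
     R0 -= 2·R1  ⇒  (1, 0, 3, 0)
     R2 -= 3·R1  ⇒  (0, 0, 2, 1)
[3] R2 /= 2  ⇒  (0, 0, 1, 3)
     R0 -= 3·R2  ⇒  (1, 0, 0, 1)
     R1 -= 4·R2  ⇒  (0, 1, 0, 1)
[4] R3 /= 4  ⇒  (0, 0, 0, 1)
     R0 -= 1·R3  ⇒  (1, 0, 0, 0)
     R1 -= 1·R3  ⇒  (0, 1, 0, 0)
     R2 -= 3·R3  ⇒  (0, 0, 1, 0)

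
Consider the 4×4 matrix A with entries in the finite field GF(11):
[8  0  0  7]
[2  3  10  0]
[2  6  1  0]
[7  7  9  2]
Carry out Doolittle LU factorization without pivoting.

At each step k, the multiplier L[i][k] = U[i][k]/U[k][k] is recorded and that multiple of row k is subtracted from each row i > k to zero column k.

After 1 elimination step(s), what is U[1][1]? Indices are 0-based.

k=0: U[0][0]=8
  eliminate (1,0): mult=3, new row 1: (0, 3, 10, 1); set L[1][0]=3
  eliminate (2,0): mult=3, new row 2: (0, 6, 1, 1); set L[2][0]=3
  eliminate (3,0): mult=5, new row 3: (0, 7, 9, 0); set L[3][0]=5

U[1][1] = 3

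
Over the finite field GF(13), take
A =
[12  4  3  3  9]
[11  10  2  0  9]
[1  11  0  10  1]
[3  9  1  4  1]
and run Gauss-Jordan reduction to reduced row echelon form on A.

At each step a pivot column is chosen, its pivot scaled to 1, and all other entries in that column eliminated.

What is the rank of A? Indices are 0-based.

step 1: normalize row 0 (÷12) = (1, 9, 10, 10, 4)
  row 1: subtract 11×row0 = (0, 2, 9, 7, 4)
  row 2: subtract 1×row0 = (0, 2, 3, 0, 10)
  row 3: subtract 3×row0 = (0, 8, 10, 0, 2)
step 2: normalize row 1 (÷2) = (0, 1, 11, 10, 2)
  row 0: subtract 9×row1 = (1, 0, 2, 11, 12)
  row 2: subtract 2×row1 = (0, 0, 7, 6, 6)
  row 3: subtract 8×row1 = (0, 0, 0, 11, 12)
step 3: normalize row 2 (÷7) = (0, 0, 1, 12, 12)
  row 0: subtract 2×row2 = (1, 0, 0, 0, 1)
  row 1: subtract 11×row2 = (0, 1, 0, 8, 0)
step 4: normalize row 3 (÷11) = (0, 0, 0, 1, 7)
  row 1: subtract 8×row3 = (0, 1, 0, 0, 9)
  row 2: subtract 12×row3 = (0, 0, 1, 0, 6)

rank = 4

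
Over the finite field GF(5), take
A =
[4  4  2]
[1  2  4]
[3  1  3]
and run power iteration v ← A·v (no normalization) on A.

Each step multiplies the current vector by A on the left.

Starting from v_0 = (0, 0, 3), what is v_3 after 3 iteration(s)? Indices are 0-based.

v_3 = (3, 0, 2)

v_0 = (0, 0, 3).
v_1 = A·v_0 = (1, 2, 4).
v_2 = A·v_1 = (0, 1, 2).
v_3 = A·v_2 = (3, 0, 2).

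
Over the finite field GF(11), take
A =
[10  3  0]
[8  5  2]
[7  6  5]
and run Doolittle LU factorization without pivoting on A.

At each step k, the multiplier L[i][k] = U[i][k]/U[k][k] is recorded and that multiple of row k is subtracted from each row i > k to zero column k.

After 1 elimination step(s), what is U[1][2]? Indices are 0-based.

Step 1: pivot at (0,0) is 10.
  row1 ← row1 − (3)·row0  ⇒  L[1][0]=3, U row1=(0, 7, 2)
  row2 ← row2 − (4)·row0  ⇒  L[2][0]=4, U row2=(0, 5, 5)

U[1][2] = 2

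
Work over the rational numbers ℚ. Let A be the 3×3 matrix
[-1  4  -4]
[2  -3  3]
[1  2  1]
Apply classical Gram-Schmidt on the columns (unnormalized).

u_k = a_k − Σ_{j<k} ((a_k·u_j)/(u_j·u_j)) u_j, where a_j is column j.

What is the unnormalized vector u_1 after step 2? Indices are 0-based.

u_1 = (8/3, -1/3, 10/3)

Step 1: u_0 = a_0 = (-1, 2, 1).
Step 2: u_1 = a_1 − (-4/3)·u_0 = (8/3, -1/3, 10/3).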